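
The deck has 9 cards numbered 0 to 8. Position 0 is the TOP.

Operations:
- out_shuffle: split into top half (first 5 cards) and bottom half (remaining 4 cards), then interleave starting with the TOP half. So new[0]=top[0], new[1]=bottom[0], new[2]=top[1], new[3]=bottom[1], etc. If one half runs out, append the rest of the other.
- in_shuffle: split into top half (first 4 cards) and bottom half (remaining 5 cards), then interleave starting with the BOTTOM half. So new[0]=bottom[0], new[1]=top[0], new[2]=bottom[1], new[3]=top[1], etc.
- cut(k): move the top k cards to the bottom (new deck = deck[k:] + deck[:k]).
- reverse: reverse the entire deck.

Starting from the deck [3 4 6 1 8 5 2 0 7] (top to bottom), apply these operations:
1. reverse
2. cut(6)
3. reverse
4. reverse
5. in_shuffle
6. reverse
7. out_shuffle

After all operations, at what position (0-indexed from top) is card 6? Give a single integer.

Answer: 5

Derivation:
After op 1 (reverse): [7 0 2 5 8 1 6 4 3]
After op 2 (cut(6)): [6 4 3 7 0 2 5 8 1]
After op 3 (reverse): [1 8 5 2 0 7 3 4 6]
After op 4 (reverse): [6 4 3 7 0 2 5 8 1]
After op 5 (in_shuffle): [0 6 2 4 5 3 8 7 1]
After op 6 (reverse): [1 7 8 3 5 4 2 6 0]
After op 7 (out_shuffle): [1 4 7 2 8 6 3 0 5]
Card 6 is at position 5.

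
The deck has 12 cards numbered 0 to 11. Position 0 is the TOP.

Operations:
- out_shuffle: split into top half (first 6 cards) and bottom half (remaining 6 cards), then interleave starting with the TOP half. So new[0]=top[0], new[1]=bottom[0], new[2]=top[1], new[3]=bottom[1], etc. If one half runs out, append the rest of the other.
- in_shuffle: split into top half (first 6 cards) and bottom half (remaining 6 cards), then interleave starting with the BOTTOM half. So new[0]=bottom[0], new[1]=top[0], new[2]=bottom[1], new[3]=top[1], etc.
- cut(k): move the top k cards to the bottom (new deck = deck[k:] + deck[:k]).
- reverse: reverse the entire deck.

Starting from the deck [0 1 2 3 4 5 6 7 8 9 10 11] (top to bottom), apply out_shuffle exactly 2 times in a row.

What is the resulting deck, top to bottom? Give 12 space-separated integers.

After op 1 (out_shuffle): [0 6 1 7 2 8 3 9 4 10 5 11]
After op 2 (out_shuffle): [0 3 6 9 1 4 7 10 2 5 8 11]

Answer: 0 3 6 9 1 4 7 10 2 5 8 11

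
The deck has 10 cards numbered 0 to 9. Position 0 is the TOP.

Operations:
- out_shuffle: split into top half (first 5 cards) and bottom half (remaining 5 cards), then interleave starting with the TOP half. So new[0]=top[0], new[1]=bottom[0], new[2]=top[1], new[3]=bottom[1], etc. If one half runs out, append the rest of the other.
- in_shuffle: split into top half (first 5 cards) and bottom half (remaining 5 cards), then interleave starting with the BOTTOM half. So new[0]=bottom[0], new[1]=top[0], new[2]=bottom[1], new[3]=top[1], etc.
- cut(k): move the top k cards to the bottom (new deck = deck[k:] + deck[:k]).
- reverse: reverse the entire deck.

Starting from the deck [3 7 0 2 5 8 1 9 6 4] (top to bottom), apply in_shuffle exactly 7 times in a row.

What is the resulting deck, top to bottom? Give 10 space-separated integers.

After op 1 (in_shuffle): [8 3 1 7 9 0 6 2 4 5]
After op 2 (in_shuffle): [0 8 6 3 2 1 4 7 5 9]
After op 3 (in_shuffle): [1 0 4 8 7 6 5 3 9 2]
After op 4 (in_shuffle): [6 1 5 0 3 4 9 8 2 7]
After op 5 (in_shuffle): [4 6 9 1 8 5 2 0 7 3]
After op 6 (in_shuffle): [5 4 2 6 0 9 7 1 3 8]
After op 7 (in_shuffle): [9 5 7 4 1 2 3 6 8 0]

Answer: 9 5 7 4 1 2 3 6 8 0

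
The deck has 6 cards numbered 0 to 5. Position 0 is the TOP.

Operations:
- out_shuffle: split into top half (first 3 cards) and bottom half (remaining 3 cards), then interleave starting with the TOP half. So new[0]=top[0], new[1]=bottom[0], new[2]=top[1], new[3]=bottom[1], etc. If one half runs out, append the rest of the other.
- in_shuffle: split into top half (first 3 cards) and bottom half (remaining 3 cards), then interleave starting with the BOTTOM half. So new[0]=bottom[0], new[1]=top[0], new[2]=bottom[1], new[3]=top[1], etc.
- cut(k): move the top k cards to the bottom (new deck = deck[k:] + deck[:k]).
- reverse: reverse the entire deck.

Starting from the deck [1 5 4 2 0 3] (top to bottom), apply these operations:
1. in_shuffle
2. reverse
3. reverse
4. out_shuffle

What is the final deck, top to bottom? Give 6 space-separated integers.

Answer: 2 5 1 3 0 4

Derivation:
After op 1 (in_shuffle): [2 1 0 5 3 4]
After op 2 (reverse): [4 3 5 0 1 2]
After op 3 (reverse): [2 1 0 5 3 4]
After op 4 (out_shuffle): [2 5 1 3 0 4]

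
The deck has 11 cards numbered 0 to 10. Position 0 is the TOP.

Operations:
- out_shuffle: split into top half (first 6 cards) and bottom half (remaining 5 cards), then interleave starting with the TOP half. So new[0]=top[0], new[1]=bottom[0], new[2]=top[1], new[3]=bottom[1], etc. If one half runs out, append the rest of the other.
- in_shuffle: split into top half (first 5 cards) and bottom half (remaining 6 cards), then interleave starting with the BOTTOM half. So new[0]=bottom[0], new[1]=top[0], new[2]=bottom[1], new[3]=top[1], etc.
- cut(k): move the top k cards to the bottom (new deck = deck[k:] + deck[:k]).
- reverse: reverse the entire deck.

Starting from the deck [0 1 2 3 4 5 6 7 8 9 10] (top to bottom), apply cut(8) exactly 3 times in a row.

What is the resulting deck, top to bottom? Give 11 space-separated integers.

After op 1 (cut(8)): [8 9 10 0 1 2 3 4 5 6 7]
After op 2 (cut(8)): [5 6 7 8 9 10 0 1 2 3 4]
After op 3 (cut(8)): [2 3 4 5 6 7 8 9 10 0 1]

Answer: 2 3 4 5 6 7 8 9 10 0 1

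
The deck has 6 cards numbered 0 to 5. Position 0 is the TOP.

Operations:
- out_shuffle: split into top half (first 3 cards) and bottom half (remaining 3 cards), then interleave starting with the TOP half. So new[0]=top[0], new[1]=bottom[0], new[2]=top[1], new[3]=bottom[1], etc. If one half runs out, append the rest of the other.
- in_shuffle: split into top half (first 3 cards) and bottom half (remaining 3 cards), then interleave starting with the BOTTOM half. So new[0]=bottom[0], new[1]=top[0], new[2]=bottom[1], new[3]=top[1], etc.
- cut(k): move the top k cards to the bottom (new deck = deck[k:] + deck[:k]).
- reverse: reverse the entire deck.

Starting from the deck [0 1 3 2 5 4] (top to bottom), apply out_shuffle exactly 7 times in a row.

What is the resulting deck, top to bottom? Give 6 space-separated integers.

Answer: 0 3 5 1 2 4

Derivation:
After op 1 (out_shuffle): [0 2 1 5 3 4]
After op 2 (out_shuffle): [0 5 2 3 1 4]
After op 3 (out_shuffle): [0 3 5 1 2 4]
After op 4 (out_shuffle): [0 1 3 2 5 4]
After op 5 (out_shuffle): [0 2 1 5 3 4]
After op 6 (out_shuffle): [0 5 2 3 1 4]
After op 7 (out_shuffle): [0 3 5 1 2 4]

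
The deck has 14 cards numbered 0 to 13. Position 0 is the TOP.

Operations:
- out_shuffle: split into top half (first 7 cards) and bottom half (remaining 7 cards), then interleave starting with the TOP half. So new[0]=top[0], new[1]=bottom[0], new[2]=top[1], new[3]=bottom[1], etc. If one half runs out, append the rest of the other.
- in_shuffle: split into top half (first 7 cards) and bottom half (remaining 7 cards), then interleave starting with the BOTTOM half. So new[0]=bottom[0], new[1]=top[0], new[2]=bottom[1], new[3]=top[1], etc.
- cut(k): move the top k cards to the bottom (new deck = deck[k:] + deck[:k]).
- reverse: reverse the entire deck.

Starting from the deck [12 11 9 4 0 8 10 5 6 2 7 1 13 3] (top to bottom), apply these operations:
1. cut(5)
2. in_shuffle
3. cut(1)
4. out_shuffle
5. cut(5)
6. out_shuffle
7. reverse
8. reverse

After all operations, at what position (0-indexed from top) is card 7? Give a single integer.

Answer: 4

Derivation:
After op 1 (cut(5)): [8 10 5 6 2 7 1 13 3 12 11 9 4 0]
After op 2 (in_shuffle): [13 8 3 10 12 5 11 6 9 2 4 7 0 1]
After op 3 (cut(1)): [8 3 10 12 5 11 6 9 2 4 7 0 1 13]
After op 4 (out_shuffle): [8 9 3 2 10 4 12 7 5 0 11 1 6 13]
After op 5 (cut(5)): [4 12 7 5 0 11 1 6 13 8 9 3 2 10]
After op 6 (out_shuffle): [4 6 12 13 7 8 5 9 0 3 11 2 1 10]
After op 7 (reverse): [10 1 2 11 3 0 9 5 8 7 13 12 6 4]
After op 8 (reverse): [4 6 12 13 7 8 5 9 0 3 11 2 1 10]
Card 7 is at position 4.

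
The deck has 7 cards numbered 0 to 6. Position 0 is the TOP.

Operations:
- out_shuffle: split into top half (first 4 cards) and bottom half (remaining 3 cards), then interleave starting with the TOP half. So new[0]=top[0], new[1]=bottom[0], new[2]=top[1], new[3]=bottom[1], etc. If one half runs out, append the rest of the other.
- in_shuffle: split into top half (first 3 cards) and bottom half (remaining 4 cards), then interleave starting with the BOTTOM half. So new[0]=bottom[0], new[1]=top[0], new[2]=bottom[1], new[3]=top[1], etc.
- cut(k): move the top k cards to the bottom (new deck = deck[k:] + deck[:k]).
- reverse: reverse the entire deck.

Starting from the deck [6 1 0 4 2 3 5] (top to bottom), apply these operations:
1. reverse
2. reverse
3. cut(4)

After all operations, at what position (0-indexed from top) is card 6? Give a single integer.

After op 1 (reverse): [5 3 2 4 0 1 6]
After op 2 (reverse): [6 1 0 4 2 3 5]
After op 3 (cut(4)): [2 3 5 6 1 0 4]
Card 6 is at position 3.

Answer: 3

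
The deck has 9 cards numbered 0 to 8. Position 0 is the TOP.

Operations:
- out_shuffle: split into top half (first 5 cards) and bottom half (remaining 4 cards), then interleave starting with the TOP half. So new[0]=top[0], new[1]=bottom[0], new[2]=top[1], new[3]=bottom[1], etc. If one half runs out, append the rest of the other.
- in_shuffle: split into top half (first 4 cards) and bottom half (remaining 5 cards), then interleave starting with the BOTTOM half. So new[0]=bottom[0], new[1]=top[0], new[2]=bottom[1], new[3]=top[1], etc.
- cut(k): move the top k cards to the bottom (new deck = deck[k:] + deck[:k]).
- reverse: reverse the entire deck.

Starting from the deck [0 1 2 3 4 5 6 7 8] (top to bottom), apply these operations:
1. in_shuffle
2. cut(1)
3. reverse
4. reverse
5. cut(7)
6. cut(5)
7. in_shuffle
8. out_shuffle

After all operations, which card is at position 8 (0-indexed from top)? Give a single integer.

Answer: 0

Derivation:
After op 1 (in_shuffle): [4 0 5 1 6 2 7 3 8]
After op 2 (cut(1)): [0 5 1 6 2 7 3 8 4]
After op 3 (reverse): [4 8 3 7 2 6 1 5 0]
After op 4 (reverse): [0 5 1 6 2 7 3 8 4]
After op 5 (cut(7)): [8 4 0 5 1 6 2 7 3]
After op 6 (cut(5)): [6 2 7 3 8 4 0 5 1]
After op 7 (in_shuffle): [8 6 4 2 0 7 5 3 1]
After op 8 (out_shuffle): [8 7 6 5 4 3 2 1 0]
Position 8: card 0.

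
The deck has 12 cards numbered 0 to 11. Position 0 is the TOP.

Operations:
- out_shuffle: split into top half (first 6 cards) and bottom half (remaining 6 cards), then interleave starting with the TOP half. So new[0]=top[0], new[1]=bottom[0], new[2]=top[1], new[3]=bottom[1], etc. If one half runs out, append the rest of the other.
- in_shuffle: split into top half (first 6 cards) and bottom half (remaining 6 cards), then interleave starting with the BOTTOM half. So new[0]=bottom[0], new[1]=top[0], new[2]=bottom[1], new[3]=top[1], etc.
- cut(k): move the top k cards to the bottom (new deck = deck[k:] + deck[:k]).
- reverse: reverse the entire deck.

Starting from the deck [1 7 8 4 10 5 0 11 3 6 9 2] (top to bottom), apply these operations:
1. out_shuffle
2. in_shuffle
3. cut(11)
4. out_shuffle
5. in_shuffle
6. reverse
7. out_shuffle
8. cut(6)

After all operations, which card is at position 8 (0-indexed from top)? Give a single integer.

After op 1 (out_shuffle): [1 0 7 11 8 3 4 6 10 9 5 2]
After op 2 (in_shuffle): [4 1 6 0 10 7 9 11 5 8 2 3]
After op 3 (cut(11)): [3 4 1 6 0 10 7 9 11 5 8 2]
After op 4 (out_shuffle): [3 7 4 9 1 11 6 5 0 8 10 2]
After op 5 (in_shuffle): [6 3 5 7 0 4 8 9 10 1 2 11]
After op 6 (reverse): [11 2 1 10 9 8 4 0 7 5 3 6]
After op 7 (out_shuffle): [11 4 2 0 1 7 10 5 9 3 8 6]
After op 8 (cut(6)): [10 5 9 3 8 6 11 4 2 0 1 7]
Position 8: card 2.

Answer: 2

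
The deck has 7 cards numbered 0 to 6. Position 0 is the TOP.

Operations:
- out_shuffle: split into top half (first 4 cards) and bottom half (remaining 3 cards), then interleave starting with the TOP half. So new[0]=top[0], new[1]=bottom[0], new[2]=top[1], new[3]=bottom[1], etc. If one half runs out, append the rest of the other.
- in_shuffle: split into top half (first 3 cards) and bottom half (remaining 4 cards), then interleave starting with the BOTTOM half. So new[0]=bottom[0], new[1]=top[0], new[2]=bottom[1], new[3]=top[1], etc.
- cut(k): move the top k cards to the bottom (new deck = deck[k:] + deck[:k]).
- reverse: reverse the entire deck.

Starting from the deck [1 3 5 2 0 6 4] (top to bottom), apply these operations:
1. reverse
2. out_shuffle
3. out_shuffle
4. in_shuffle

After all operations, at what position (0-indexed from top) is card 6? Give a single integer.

After op 1 (reverse): [4 6 0 2 5 3 1]
After op 2 (out_shuffle): [4 5 6 3 0 1 2]
After op 3 (out_shuffle): [4 0 5 1 6 2 3]
After op 4 (in_shuffle): [1 4 6 0 2 5 3]
Card 6 is at position 2.

Answer: 2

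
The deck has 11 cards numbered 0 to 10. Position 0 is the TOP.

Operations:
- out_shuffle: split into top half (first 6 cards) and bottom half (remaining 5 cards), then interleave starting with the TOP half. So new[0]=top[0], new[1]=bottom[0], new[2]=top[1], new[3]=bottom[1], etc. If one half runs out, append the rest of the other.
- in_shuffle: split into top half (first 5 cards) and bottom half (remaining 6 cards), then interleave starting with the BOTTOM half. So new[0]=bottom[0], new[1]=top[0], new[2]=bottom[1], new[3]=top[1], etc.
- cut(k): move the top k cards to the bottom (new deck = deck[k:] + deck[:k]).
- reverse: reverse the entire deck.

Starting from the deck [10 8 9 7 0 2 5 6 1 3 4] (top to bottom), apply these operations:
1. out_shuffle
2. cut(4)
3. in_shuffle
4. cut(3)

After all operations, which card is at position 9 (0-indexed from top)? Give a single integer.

Answer: 9

Derivation:
After op 1 (out_shuffle): [10 5 8 6 9 1 7 3 0 4 2]
After op 2 (cut(4)): [9 1 7 3 0 4 2 10 5 8 6]
After op 3 (in_shuffle): [4 9 2 1 10 7 5 3 8 0 6]
After op 4 (cut(3)): [1 10 7 5 3 8 0 6 4 9 2]
Position 9: card 9.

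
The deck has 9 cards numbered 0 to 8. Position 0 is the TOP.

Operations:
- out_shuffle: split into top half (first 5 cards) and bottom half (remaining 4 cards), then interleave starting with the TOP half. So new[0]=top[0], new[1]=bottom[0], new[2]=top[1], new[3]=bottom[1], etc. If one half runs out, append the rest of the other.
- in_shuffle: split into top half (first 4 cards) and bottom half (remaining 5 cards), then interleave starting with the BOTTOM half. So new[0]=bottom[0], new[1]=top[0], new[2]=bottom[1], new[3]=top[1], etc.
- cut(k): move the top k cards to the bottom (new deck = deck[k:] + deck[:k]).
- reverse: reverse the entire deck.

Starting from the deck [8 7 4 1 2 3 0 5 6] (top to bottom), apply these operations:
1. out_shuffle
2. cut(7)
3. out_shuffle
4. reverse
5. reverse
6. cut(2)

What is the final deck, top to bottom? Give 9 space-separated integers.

Answer: 2 4 8 5 3 1 7 6 0

Derivation:
After op 1 (out_shuffle): [8 3 7 0 4 5 1 6 2]
After op 2 (cut(7)): [6 2 8 3 7 0 4 5 1]
After op 3 (out_shuffle): [6 0 2 4 8 5 3 1 7]
After op 4 (reverse): [7 1 3 5 8 4 2 0 6]
After op 5 (reverse): [6 0 2 4 8 5 3 1 7]
After op 6 (cut(2)): [2 4 8 5 3 1 7 6 0]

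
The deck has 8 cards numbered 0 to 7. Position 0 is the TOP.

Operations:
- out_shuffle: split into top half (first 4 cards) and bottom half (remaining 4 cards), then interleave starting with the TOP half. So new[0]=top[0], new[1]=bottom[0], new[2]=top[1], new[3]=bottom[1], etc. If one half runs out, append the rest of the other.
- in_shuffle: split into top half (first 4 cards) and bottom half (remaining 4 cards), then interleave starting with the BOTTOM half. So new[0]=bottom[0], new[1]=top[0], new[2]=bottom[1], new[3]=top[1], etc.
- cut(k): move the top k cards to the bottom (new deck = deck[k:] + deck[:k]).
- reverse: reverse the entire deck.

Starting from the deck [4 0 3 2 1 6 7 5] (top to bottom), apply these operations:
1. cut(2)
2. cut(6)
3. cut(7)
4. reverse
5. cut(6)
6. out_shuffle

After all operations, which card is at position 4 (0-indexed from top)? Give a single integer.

Answer: 7

Derivation:
After op 1 (cut(2)): [3 2 1 6 7 5 4 0]
After op 2 (cut(6)): [4 0 3 2 1 6 7 5]
After op 3 (cut(7)): [5 4 0 3 2 1 6 7]
After op 4 (reverse): [7 6 1 2 3 0 4 5]
After op 5 (cut(6)): [4 5 7 6 1 2 3 0]
After op 6 (out_shuffle): [4 1 5 2 7 3 6 0]
Position 4: card 7.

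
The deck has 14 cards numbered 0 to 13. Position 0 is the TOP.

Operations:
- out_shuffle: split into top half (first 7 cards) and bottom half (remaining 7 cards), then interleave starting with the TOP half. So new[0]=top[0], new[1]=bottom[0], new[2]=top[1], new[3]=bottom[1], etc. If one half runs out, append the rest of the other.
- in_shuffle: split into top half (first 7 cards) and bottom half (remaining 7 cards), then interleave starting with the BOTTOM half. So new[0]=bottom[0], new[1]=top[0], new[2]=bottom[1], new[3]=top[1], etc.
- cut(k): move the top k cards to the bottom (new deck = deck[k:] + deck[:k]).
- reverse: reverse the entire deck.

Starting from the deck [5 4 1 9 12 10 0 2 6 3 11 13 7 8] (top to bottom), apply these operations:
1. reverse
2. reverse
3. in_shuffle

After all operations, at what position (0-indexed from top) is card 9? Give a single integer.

Answer: 7

Derivation:
After op 1 (reverse): [8 7 13 11 3 6 2 0 10 12 9 1 4 5]
After op 2 (reverse): [5 4 1 9 12 10 0 2 6 3 11 13 7 8]
After op 3 (in_shuffle): [2 5 6 4 3 1 11 9 13 12 7 10 8 0]
Card 9 is at position 7.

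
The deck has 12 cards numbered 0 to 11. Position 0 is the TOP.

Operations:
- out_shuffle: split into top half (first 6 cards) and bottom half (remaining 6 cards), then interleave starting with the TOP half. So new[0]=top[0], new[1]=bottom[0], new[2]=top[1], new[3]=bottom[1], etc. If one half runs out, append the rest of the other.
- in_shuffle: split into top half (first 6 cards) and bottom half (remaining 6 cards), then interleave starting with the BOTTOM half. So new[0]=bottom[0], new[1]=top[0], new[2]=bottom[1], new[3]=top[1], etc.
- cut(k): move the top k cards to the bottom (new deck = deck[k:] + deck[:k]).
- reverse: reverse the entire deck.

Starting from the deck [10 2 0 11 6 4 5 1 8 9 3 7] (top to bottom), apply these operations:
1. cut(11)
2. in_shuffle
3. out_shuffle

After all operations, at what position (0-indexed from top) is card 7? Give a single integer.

After op 1 (cut(11)): [7 10 2 0 11 6 4 5 1 8 9 3]
After op 2 (in_shuffle): [4 7 5 10 1 2 8 0 9 11 3 6]
After op 3 (out_shuffle): [4 8 7 0 5 9 10 11 1 3 2 6]
Card 7 is at position 2.

Answer: 2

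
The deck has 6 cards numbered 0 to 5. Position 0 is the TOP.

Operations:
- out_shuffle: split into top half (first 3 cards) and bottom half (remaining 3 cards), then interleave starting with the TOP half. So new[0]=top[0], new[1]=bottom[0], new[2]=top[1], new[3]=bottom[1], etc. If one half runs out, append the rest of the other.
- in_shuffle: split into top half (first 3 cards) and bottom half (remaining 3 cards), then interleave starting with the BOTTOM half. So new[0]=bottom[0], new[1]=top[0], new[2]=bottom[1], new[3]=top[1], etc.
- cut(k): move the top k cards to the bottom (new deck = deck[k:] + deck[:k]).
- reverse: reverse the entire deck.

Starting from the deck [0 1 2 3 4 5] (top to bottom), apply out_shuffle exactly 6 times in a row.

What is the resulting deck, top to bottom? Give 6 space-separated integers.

After op 1 (out_shuffle): [0 3 1 4 2 5]
After op 2 (out_shuffle): [0 4 3 2 1 5]
After op 3 (out_shuffle): [0 2 4 1 3 5]
After op 4 (out_shuffle): [0 1 2 3 4 5]
After op 5 (out_shuffle): [0 3 1 4 2 5]
After op 6 (out_shuffle): [0 4 3 2 1 5]

Answer: 0 4 3 2 1 5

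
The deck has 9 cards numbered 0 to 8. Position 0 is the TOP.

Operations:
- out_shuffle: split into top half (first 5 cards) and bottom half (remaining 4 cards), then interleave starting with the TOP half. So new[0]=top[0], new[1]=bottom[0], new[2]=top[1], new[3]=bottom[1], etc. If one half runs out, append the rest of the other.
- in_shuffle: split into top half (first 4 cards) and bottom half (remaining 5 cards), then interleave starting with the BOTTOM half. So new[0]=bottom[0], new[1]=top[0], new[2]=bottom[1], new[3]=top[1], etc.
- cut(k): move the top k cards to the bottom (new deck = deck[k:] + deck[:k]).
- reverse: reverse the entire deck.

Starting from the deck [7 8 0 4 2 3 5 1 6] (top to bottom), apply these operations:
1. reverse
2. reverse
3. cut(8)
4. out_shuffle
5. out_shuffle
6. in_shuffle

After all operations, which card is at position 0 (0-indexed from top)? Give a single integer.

After op 1 (reverse): [6 1 5 3 2 4 0 8 7]
After op 2 (reverse): [7 8 0 4 2 3 5 1 6]
After op 3 (cut(8)): [6 7 8 0 4 2 3 5 1]
After op 4 (out_shuffle): [6 2 7 3 8 5 0 1 4]
After op 5 (out_shuffle): [6 5 2 0 7 1 3 4 8]
After op 6 (in_shuffle): [7 6 1 5 3 2 4 0 8]
Position 0: card 7.

Answer: 7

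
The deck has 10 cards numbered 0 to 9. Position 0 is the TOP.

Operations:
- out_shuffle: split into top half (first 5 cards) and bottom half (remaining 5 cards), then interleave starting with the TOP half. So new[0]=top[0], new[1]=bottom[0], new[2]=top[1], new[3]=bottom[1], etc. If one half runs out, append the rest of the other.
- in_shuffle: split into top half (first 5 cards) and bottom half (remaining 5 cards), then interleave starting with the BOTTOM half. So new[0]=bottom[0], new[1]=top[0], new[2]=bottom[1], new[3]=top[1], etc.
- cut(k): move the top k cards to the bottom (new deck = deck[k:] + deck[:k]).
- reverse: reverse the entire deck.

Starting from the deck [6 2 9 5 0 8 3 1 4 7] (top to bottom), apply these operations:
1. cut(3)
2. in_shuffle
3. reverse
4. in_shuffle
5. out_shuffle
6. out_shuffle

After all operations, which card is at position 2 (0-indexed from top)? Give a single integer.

Answer: 3

Derivation:
After op 1 (cut(3)): [5 0 8 3 1 4 7 6 2 9]
After op 2 (in_shuffle): [4 5 7 0 6 8 2 3 9 1]
After op 3 (reverse): [1 9 3 2 8 6 0 7 5 4]
After op 4 (in_shuffle): [6 1 0 9 7 3 5 2 4 8]
After op 5 (out_shuffle): [6 3 1 5 0 2 9 4 7 8]
After op 6 (out_shuffle): [6 2 3 9 1 4 5 7 0 8]
Position 2: card 3.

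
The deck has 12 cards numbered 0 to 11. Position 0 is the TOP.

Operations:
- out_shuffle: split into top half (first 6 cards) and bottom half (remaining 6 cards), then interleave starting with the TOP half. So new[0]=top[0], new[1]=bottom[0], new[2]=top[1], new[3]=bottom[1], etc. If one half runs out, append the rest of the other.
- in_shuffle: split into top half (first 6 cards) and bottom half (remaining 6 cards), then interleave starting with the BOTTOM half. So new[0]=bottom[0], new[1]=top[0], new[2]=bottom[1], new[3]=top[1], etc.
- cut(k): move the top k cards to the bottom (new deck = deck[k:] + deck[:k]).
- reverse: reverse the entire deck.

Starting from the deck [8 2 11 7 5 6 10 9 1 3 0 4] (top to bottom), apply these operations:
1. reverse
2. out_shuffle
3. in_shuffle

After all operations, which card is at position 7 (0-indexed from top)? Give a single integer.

Answer: 5

Derivation:
After op 1 (reverse): [4 0 3 1 9 10 6 5 7 11 2 8]
After op 2 (out_shuffle): [4 6 0 5 3 7 1 11 9 2 10 8]
After op 3 (in_shuffle): [1 4 11 6 9 0 2 5 10 3 8 7]
Position 7: card 5.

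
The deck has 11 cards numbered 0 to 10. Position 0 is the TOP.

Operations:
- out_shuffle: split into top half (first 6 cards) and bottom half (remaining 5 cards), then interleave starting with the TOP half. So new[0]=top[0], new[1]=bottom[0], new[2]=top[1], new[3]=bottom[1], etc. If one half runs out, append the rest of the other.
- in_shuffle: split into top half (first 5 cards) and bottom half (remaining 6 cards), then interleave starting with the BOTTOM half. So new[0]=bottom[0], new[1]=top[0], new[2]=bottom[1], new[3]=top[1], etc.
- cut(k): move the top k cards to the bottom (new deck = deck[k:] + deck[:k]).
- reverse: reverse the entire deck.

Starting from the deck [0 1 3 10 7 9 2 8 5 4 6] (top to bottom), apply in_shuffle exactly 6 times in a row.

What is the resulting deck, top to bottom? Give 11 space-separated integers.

Answer: 7 4 10 5 3 8 1 2 0 9 6

Derivation:
After op 1 (in_shuffle): [9 0 2 1 8 3 5 10 4 7 6]
After op 2 (in_shuffle): [3 9 5 0 10 2 4 1 7 8 6]
After op 3 (in_shuffle): [2 3 4 9 1 5 7 0 8 10 6]
After op 4 (in_shuffle): [5 2 7 3 0 4 8 9 10 1 6]
After op 5 (in_shuffle): [4 5 8 2 9 7 10 3 1 0 6]
After op 6 (in_shuffle): [7 4 10 5 3 8 1 2 0 9 6]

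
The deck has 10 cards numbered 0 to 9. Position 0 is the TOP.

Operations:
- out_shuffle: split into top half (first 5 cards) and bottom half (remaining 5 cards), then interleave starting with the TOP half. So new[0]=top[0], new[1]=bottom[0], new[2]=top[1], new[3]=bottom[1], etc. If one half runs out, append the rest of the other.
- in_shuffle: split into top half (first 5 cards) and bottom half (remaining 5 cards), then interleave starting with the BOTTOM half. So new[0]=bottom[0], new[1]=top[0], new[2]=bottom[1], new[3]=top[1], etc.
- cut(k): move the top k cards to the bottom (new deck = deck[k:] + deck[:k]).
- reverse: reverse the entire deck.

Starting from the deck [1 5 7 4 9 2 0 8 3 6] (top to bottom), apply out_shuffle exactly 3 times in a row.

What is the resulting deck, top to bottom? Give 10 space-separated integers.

Answer: 1 3 8 0 2 9 4 7 5 6

Derivation:
After op 1 (out_shuffle): [1 2 5 0 7 8 4 3 9 6]
After op 2 (out_shuffle): [1 8 2 4 5 3 0 9 7 6]
After op 3 (out_shuffle): [1 3 8 0 2 9 4 7 5 6]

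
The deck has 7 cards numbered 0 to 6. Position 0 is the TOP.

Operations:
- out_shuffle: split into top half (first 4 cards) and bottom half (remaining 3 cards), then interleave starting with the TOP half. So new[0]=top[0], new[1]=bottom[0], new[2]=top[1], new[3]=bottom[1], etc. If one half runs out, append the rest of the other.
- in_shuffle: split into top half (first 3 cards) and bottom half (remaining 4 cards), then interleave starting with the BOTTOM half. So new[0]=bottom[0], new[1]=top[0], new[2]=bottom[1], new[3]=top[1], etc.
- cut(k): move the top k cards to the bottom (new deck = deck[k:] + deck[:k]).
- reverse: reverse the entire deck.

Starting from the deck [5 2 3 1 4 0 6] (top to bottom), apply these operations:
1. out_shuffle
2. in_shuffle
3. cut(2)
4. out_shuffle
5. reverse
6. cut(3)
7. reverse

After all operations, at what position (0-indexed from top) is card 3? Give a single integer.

After op 1 (out_shuffle): [5 4 2 0 3 6 1]
After op 2 (in_shuffle): [0 5 3 4 6 2 1]
After op 3 (cut(2)): [3 4 6 2 1 0 5]
After op 4 (out_shuffle): [3 1 4 0 6 5 2]
After op 5 (reverse): [2 5 6 0 4 1 3]
After op 6 (cut(3)): [0 4 1 3 2 5 6]
After op 7 (reverse): [6 5 2 3 1 4 0]
Card 3 is at position 3.

Answer: 3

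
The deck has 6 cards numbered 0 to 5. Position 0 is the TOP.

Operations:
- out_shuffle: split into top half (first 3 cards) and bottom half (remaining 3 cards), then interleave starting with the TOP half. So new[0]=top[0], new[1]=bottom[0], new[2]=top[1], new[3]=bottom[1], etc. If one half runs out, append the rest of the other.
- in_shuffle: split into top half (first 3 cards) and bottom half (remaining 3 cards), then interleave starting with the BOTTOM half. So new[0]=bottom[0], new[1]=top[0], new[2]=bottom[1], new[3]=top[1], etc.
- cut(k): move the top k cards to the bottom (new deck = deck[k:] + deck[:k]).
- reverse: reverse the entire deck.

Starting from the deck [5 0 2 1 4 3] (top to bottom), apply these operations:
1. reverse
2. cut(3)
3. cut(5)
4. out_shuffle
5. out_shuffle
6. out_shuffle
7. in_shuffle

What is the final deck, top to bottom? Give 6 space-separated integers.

After op 1 (reverse): [3 4 1 2 0 5]
After op 2 (cut(3)): [2 0 5 3 4 1]
After op 3 (cut(5)): [1 2 0 5 3 4]
After op 4 (out_shuffle): [1 5 2 3 0 4]
After op 5 (out_shuffle): [1 3 5 0 2 4]
After op 6 (out_shuffle): [1 0 3 2 5 4]
After op 7 (in_shuffle): [2 1 5 0 4 3]

Answer: 2 1 5 0 4 3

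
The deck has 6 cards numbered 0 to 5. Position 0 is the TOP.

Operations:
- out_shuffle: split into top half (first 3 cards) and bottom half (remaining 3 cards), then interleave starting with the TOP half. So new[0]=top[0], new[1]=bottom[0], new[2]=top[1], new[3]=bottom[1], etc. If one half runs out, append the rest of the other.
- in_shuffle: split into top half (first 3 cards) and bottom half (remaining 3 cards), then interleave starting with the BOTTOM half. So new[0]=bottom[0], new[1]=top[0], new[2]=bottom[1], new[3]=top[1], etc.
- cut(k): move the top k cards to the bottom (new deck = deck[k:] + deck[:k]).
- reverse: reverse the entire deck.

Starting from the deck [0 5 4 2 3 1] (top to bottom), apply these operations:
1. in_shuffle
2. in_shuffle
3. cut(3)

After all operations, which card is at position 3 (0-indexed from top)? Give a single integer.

Answer: 5

Derivation:
After op 1 (in_shuffle): [2 0 3 5 1 4]
After op 2 (in_shuffle): [5 2 1 0 4 3]
After op 3 (cut(3)): [0 4 3 5 2 1]
Position 3: card 5.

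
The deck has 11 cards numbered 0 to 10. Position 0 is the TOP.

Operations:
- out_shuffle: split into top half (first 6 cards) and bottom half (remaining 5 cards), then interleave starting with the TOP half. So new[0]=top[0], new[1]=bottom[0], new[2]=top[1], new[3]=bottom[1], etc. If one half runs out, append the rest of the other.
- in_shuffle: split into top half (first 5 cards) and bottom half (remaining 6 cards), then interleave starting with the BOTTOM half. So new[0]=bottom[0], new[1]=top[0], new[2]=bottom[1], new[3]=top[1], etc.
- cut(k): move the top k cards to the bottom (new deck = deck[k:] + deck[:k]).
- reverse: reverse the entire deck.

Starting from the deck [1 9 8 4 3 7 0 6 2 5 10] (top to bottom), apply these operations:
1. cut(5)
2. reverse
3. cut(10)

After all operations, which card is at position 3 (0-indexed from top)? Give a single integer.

Answer: 8

Derivation:
After op 1 (cut(5)): [7 0 6 2 5 10 1 9 8 4 3]
After op 2 (reverse): [3 4 8 9 1 10 5 2 6 0 7]
After op 3 (cut(10)): [7 3 4 8 9 1 10 5 2 6 0]
Position 3: card 8.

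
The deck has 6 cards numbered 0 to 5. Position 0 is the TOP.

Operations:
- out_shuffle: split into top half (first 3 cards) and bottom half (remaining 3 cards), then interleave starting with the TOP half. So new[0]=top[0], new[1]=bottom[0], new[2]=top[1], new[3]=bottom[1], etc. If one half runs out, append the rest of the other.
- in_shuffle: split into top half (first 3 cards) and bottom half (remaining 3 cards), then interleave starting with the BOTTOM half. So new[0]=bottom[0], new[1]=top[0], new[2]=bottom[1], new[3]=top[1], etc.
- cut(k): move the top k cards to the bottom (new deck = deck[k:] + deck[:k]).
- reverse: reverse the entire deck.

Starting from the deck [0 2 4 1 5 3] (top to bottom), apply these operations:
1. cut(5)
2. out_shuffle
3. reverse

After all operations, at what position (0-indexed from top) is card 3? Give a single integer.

Answer: 5

Derivation:
After op 1 (cut(5)): [3 0 2 4 1 5]
After op 2 (out_shuffle): [3 4 0 1 2 5]
After op 3 (reverse): [5 2 1 0 4 3]
Card 3 is at position 5.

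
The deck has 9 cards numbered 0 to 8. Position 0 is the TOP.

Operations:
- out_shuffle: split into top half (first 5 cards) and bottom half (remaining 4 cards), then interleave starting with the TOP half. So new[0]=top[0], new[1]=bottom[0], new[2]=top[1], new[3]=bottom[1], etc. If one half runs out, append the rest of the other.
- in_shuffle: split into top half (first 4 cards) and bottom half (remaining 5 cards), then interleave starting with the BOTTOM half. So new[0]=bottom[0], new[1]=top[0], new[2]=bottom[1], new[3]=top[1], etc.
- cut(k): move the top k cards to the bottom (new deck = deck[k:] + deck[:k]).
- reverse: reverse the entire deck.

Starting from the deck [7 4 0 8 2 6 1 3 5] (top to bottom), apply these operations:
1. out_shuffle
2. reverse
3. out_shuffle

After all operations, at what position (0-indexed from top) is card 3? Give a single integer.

Answer: 6

Derivation:
After op 1 (out_shuffle): [7 6 4 1 0 3 8 5 2]
After op 2 (reverse): [2 5 8 3 0 1 4 6 7]
After op 3 (out_shuffle): [2 1 5 4 8 6 3 7 0]
Card 3 is at position 6.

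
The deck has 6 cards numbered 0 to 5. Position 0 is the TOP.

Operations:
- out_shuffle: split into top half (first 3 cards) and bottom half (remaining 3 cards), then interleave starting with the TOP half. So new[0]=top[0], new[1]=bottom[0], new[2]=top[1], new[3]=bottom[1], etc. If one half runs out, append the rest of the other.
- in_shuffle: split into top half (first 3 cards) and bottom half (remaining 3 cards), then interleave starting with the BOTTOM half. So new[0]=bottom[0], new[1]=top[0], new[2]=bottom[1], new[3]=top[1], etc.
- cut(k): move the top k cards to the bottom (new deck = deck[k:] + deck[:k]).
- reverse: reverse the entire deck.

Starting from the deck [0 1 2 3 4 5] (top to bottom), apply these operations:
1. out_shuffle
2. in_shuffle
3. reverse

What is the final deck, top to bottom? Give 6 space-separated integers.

After op 1 (out_shuffle): [0 3 1 4 2 5]
After op 2 (in_shuffle): [4 0 2 3 5 1]
After op 3 (reverse): [1 5 3 2 0 4]

Answer: 1 5 3 2 0 4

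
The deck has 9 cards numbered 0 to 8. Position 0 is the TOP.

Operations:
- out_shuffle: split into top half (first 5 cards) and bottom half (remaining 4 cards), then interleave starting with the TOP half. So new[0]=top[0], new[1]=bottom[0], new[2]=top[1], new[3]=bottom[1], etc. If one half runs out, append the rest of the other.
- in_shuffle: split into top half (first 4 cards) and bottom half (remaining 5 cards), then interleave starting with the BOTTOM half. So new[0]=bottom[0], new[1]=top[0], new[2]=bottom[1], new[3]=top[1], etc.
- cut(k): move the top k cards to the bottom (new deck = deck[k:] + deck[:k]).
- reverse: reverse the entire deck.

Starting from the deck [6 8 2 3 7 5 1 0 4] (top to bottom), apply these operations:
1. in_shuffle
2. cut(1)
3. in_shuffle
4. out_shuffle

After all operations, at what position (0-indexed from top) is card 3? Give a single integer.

After op 1 (in_shuffle): [7 6 5 8 1 2 0 3 4]
After op 2 (cut(1)): [6 5 8 1 2 0 3 4 7]
After op 3 (in_shuffle): [2 6 0 5 3 8 4 1 7]
After op 4 (out_shuffle): [2 8 6 4 0 1 5 7 3]
Card 3 is at position 8.

Answer: 8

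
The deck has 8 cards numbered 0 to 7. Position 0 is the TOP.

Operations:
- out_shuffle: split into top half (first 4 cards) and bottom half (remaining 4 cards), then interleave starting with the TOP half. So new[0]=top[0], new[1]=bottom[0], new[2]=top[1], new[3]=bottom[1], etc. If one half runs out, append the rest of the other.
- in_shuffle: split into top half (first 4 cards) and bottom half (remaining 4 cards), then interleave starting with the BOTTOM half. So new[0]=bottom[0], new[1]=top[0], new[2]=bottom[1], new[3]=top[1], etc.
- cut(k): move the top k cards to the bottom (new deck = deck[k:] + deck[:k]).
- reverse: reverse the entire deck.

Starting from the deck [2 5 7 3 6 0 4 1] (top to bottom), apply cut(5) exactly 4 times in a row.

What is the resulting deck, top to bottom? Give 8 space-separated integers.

Answer: 6 0 4 1 2 5 7 3

Derivation:
After op 1 (cut(5)): [0 4 1 2 5 7 3 6]
After op 2 (cut(5)): [7 3 6 0 4 1 2 5]
After op 3 (cut(5)): [1 2 5 7 3 6 0 4]
After op 4 (cut(5)): [6 0 4 1 2 5 7 3]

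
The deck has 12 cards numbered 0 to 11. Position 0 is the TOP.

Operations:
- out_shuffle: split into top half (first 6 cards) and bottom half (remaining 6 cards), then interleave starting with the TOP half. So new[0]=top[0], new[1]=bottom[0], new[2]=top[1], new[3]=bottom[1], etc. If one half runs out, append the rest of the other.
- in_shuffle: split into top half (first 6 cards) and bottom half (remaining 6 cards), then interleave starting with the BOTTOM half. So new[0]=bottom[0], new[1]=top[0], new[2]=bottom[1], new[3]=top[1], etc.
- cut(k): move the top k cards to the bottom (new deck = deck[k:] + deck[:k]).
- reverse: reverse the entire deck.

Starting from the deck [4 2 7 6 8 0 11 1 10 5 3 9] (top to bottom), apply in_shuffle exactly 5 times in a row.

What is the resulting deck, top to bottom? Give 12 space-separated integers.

Answer: 3 10 11 8 7 4 9 5 1 0 6 2

Derivation:
After op 1 (in_shuffle): [11 4 1 2 10 7 5 6 3 8 9 0]
After op 2 (in_shuffle): [5 11 6 4 3 1 8 2 9 10 0 7]
After op 3 (in_shuffle): [8 5 2 11 9 6 10 4 0 3 7 1]
After op 4 (in_shuffle): [10 8 4 5 0 2 3 11 7 9 1 6]
After op 5 (in_shuffle): [3 10 11 8 7 4 9 5 1 0 6 2]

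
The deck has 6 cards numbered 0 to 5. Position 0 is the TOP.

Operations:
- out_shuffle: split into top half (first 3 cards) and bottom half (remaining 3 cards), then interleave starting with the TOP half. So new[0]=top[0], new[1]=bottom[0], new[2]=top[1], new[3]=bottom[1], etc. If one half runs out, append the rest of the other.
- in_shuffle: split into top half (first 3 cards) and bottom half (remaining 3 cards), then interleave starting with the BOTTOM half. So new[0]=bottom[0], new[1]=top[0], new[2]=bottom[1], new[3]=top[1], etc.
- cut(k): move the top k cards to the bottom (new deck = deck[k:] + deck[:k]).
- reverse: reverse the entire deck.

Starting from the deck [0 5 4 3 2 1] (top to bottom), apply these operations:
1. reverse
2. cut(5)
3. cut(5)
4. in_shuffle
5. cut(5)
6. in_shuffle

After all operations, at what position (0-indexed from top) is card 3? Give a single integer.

Answer: 0

Derivation:
After op 1 (reverse): [1 2 3 4 5 0]
After op 2 (cut(5)): [0 1 2 3 4 5]
After op 3 (cut(5)): [5 0 1 2 3 4]
After op 4 (in_shuffle): [2 5 3 0 4 1]
After op 5 (cut(5)): [1 2 5 3 0 4]
After op 6 (in_shuffle): [3 1 0 2 4 5]
Card 3 is at position 0.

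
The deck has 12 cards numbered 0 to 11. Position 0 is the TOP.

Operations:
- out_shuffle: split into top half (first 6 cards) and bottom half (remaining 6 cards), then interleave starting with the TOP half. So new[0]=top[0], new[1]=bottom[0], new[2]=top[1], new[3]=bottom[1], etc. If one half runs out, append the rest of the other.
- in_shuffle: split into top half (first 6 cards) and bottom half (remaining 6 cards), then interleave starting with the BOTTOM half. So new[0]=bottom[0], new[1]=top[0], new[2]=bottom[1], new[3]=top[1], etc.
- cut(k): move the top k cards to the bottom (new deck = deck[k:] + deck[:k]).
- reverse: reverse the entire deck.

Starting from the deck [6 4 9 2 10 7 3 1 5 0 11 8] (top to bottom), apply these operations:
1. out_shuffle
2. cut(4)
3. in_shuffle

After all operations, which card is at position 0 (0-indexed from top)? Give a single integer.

After op 1 (out_shuffle): [6 3 4 1 9 5 2 0 10 11 7 8]
After op 2 (cut(4)): [9 5 2 0 10 11 7 8 6 3 4 1]
After op 3 (in_shuffle): [7 9 8 5 6 2 3 0 4 10 1 11]
Position 0: card 7.

Answer: 7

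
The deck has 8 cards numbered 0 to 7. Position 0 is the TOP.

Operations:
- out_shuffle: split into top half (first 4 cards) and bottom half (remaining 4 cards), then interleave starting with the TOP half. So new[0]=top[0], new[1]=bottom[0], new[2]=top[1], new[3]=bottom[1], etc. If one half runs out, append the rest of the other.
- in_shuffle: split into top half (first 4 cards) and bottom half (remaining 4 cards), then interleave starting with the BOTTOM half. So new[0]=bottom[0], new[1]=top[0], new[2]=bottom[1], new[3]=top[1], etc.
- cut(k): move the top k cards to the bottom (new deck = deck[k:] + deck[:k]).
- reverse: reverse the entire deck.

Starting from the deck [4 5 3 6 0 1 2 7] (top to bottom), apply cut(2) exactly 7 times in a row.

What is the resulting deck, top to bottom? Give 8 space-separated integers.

After op 1 (cut(2)): [3 6 0 1 2 7 4 5]
After op 2 (cut(2)): [0 1 2 7 4 5 3 6]
After op 3 (cut(2)): [2 7 4 5 3 6 0 1]
After op 4 (cut(2)): [4 5 3 6 0 1 2 7]
After op 5 (cut(2)): [3 6 0 1 2 7 4 5]
After op 6 (cut(2)): [0 1 2 7 4 5 3 6]
After op 7 (cut(2)): [2 7 4 5 3 6 0 1]

Answer: 2 7 4 5 3 6 0 1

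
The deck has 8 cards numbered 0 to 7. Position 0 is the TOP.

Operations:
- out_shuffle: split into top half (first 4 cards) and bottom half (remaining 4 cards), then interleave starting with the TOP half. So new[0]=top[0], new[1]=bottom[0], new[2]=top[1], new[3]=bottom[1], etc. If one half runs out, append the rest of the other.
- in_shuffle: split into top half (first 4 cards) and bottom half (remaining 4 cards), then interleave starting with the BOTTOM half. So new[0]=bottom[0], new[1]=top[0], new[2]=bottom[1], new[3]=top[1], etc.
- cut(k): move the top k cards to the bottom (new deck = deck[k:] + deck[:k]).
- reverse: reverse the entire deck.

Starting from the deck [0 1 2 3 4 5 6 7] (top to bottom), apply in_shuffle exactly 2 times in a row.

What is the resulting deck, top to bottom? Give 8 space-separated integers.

After op 1 (in_shuffle): [4 0 5 1 6 2 7 3]
After op 2 (in_shuffle): [6 4 2 0 7 5 3 1]

Answer: 6 4 2 0 7 5 3 1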